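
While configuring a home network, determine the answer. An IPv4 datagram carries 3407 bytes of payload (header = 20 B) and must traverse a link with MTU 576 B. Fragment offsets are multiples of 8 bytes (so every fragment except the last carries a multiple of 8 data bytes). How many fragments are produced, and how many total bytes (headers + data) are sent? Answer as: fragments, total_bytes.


Max data per non-final fragment = floor((MTU - header)/8)*8 = floor((576 - 20)/8)*8 = floor(556/8)*8 = 552 B
Final fragment needs no 8-byte alignment: it can carry up to MTU - header = 556 B
Non-final fragments needed = ceil((payload - 556) / 552) = ceil(2851/552) = ceil(5.1649) = 6
Number of fragments = 6 + 1 = 7
Fragment sizes (data): 6 * 552 B + 95 B (last, 95 <= 556 OK)
Total bytes sent = payload + n_frags * header = 3407 + 7*20 = 3407 + 140 = 3547 B

7, 3547


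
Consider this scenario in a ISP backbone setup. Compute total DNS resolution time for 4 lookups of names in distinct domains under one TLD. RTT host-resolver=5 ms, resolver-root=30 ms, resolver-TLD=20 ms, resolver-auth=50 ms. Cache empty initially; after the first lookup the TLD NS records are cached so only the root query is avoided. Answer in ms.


Lookup 1 (cold cache): local + root + TLD + auth = 5 + 30 + 20 + 50 = 105 ms
Lookups 2..4 (TLD NS cached -> skip root; new domain -> still ask TLD and auth): local + TLD + auth = 5 + 20 + 50 = 75 ms each
Remaining 3 lookups: 3 * 75 = 225 ms
Total = 105 + 225 = 330 ms

330


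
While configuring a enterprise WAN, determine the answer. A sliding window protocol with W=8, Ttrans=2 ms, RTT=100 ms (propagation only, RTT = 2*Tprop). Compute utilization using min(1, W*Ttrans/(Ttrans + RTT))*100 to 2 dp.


Given: W = 8, Ttrans = 2 ms, RTT = 100 ms (= 2 * Tprop, Tprop = 50 ms)
Cycle time = Ttrans + RTT = 2 + 100 = 102 ms (first packet sent until its ACK returns)
W * Ttrans = 8 * 2 = 16 ms of sending per cycle
W * Ttrans / (Ttrans + RTT) = 16 / 102 = 0.156863
U = min(1, 0.156863) = 0.156863
U% = 15.69%

15.69


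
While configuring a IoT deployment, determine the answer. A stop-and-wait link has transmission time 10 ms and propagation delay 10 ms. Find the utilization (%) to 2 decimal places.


Given: Ttrans = 10 ms, Tprop = 10 ms
RTT = 2 * Tprop = 2 * 10 = 20 ms
U = Ttrans / (Ttrans + RTT)
U = 10 / (10 + 20)
U = 10 / 30 = 0.333333
U% = 33.33%

33.33


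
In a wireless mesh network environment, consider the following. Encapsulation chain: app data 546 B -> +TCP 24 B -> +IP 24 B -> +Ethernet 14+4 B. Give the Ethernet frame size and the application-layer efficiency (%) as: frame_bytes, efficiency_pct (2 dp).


TCP segment = 546 + 24 = 570 B
IP packet = 570 + 24 = 594 B
Ethernet frame = 594 + 14 + 4 = 612 B
Efficiency = app / frame = 546 / 612 = 0.892157 = 89.2157% -> 89.22% (2 dp)

612, 89.22


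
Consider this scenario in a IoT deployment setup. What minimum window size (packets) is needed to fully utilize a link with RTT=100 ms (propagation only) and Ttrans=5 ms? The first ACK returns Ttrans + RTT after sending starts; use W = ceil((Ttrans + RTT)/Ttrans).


Given: Ttrans = 5 ms, RTT = 100 ms (= 2 * Tprop, Tprop = 50 ms)
Time until first ACK returns = Ttrans + RTT = 5 + 100 = 105 ms
Need W * Ttrans >= Ttrans + RTT  ->  W >= (Ttrans + RTT) / Ttrans
(Ttrans + RTT) / Ttrans = 105 / 5 = 21
W_min = ceil(21) = 21

21


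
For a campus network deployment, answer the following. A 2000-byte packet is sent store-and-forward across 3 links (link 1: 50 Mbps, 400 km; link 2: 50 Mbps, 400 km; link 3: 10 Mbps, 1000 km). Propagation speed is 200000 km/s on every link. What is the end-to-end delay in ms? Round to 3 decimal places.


Packet = 2000 bytes = 16000 bits. Store-and-forward: sum (t_trans + t_prop) per link.
Link 1: t_trans = 16000/(50*10^6) s = 0.3200 ms; t_prop = 400/200000 s = 2.0000 ms; subtotal = 2.3200 ms
Link 2: t_trans = 16000/(50*10^6) s = 0.3200 ms; t_prop = 400/200000 s = 2.0000 ms; subtotal = 2.3200 ms
Link 3: t_trans = 16000/(10*10^6) s = 1.6000 ms; t_prop = 1000/200000 s = 5.0000 ms; subtotal = 6.6000 ms
End-to-end = 2.3200 + 2.3200 + 6.6000 = 11.2400 ms -> 11.240 ms (3 dp)

11.240


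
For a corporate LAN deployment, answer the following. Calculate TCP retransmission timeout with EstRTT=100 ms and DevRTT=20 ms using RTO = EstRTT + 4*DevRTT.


Given: EstRTT = 100 ms, DevRTT = 20 ms
Timeout = EstRTT + 4 * DevRTT
4 * DevRTT = 4 * 20 = 80
Timeout = 100 + 80 = 180 ms

180


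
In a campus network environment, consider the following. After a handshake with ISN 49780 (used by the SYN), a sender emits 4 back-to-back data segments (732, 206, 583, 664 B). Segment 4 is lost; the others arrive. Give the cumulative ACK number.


SYN uses sequence number 49780; first data byte = ISN + 1 = 49781.
Segment 1: SEQ = 49781, len = 732 B, covers [49781, 50512]
Segment 2: SEQ = 50513, len = 206 B, covers [50513, 50718]
Segment 3: SEQ = 50719, len = 583 B, covers [50719, 51301]
Segment 4: SEQ = 51302, len = 664 B, covers [51302, 51965] [LOST]
In-order data received: bytes [49781, 51301] (segments 1..3).
Segment 4 missing -> gap begins at byte 51302.
Cumulative ACK = next expected in-order byte = 49781 + 732 + 206 + 583 = 51302

51302


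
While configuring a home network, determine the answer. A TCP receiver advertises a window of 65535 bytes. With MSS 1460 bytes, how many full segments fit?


Given: RWND = 65535 bytes, MSS = 1460 bytes
Full segments = floor(RWND / MSS)
Full segments = floor(65535 / 1460)
Full segments = floor(44.887) = 44

44


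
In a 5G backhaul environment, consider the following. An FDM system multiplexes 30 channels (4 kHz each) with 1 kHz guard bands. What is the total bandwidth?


Given: 30 channels, 4 kHz each, guard = 1 kHz
Channel bandwidth = 30 * 4 = 120 kHz
Guard bands = 29 gaps * 1 kHz = 29 kHz
Total = 120 + 29 = 149 kHz

149


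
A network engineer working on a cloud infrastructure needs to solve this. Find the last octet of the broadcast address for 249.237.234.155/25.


Given: IP = 249.237.234.155, prefix = /25
Host bits = 32 - 25 = 7
Network last octet = 155 AND mask = 128
Host part size = 2^7 - 1 = 127
Broadcast last octet = 128 OR 127 = 255

255


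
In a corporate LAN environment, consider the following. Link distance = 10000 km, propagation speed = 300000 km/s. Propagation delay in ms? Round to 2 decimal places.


Given: distance = 10000 km, speed = 300000 km/s
Delay = distance / speed = 10000 / 300000 seconds
Delay in ms = 10000 * 1000 / 300000
Delay = 33.3333 ms
Rounded to 2 dp = 33.33 ms

33.33


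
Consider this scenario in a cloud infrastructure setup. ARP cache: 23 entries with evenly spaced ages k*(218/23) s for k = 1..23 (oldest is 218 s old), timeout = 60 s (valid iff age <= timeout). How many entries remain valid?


Ages are k * 218/23 s for k = 1..23 (spacing = 9.4783 s).
Entry k is valid iff k * 218/23 <= 60 iff k <= 23 * 60 / 218 = 6.3303
n_valid = floor(6.3303) = 6
(n_stale = 23 - 6 = 17)

6


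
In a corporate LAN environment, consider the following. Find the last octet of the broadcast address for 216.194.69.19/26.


Given: IP = 216.194.69.19, prefix = /26
Host bits = 32 - 26 = 6
Network last octet = 19 AND mask = 0
Host part size = 2^6 - 1 = 63
Broadcast last octet = 0 OR 63 = 63

63


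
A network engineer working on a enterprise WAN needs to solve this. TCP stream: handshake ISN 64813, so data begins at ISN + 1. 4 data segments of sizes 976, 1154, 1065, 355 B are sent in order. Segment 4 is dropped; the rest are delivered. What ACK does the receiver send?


SYN uses sequence number 64813; first data byte = ISN + 1 = 64814.
Segment 1: SEQ = 64814, len = 976 B, covers [64814, 65789]
Segment 2: SEQ = 65790, len = 1154 B, covers [65790, 66943]
Segment 3: SEQ = 66944, len = 1065 B, covers [66944, 68008]
Segment 4: SEQ = 68009, len = 355 B, covers [68009, 68363] [LOST]
In-order data received: bytes [64814, 68008] (segments 1..3).
Segment 4 missing -> gap begins at byte 68009.
Cumulative ACK = next expected in-order byte = 64814 + 976 + 1154 + 1065 = 68009

68009


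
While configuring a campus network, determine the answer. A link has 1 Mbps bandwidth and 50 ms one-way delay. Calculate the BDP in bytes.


Given: bandwidth = 1 Mbps, delay = 50 ms
BDP in bits = 1 * 10^6 * 50 / 1000
BDP in bits = 50000
BDP in bytes = 50000 / 8 = 6250

6250


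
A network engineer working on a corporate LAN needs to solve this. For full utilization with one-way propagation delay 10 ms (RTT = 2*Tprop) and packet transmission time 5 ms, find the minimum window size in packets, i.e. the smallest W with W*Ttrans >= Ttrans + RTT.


Given: Ttrans = 5 ms, RTT = 20 ms (= 2 * Tprop, Tprop = 10 ms)
Time until first ACK returns = Ttrans + RTT = 5 + 20 = 25 ms
Need W * Ttrans >= Ttrans + RTT  ->  W >= (Ttrans + RTT) / Ttrans
(Ttrans + RTT) / Ttrans = 25 / 5 = 5
W_min = ceil(5) = 5

5


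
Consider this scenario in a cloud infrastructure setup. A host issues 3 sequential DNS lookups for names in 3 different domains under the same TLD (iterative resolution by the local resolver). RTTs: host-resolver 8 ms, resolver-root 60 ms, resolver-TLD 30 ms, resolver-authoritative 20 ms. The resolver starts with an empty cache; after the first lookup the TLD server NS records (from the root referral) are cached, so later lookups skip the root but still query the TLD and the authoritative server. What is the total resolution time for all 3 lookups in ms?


Lookup 1 (cold cache): local + root + TLD + auth = 8 + 60 + 30 + 20 = 118 ms
Lookups 2..3 (TLD NS cached -> skip root; new domain -> still ask TLD and auth): local + TLD + auth = 8 + 30 + 20 = 58 ms each
Remaining 2 lookups: 2 * 58 = 116 ms
Total = 118 + 116 = 234 ms

234


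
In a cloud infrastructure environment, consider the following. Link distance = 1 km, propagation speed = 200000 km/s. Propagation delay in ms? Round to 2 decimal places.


Given: distance = 1 km, speed = 200000 km/s
Delay = distance / speed = 1 / 200000 seconds
Delay in ms = 1 * 1000 / 200000
Delay = 0.0050 ms
Rounded to 2 dp = 0.01 ms

0.01


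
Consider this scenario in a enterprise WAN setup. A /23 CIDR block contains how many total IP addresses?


Given: CIDR prefix /23
Host bits = 32 - 23 = 9
Total addresses = 2^9 = 512

512


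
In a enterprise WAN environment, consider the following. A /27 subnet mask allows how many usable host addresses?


Given: subnet mask /27
Host bits = 32 - 27 = 5
Total addresses = 2^5 = 32
Usable hosts = 32 - 2 (network + broadcast) = 30

30


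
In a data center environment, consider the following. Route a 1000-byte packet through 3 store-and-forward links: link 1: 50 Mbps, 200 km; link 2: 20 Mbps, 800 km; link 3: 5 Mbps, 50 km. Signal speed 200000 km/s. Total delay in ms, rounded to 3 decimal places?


Packet = 1000 bytes = 8000 bits. Store-and-forward: sum (t_trans + t_prop) per link.
Link 1: t_trans = 8000/(50*10^6) s = 0.1600 ms; t_prop = 200/200000 s = 1.0000 ms; subtotal = 1.1600 ms
Link 2: t_trans = 8000/(20*10^6) s = 0.4000 ms; t_prop = 800/200000 s = 4.0000 ms; subtotal = 4.4000 ms
Link 3: t_trans = 8000/(5*10^6) s = 1.6000 ms; t_prop = 50/200000 s = 0.2500 ms; subtotal = 1.8500 ms
End-to-end = 1.1600 + 4.4000 + 1.8500 = 7.4100 ms -> 7.410 ms (3 dp)

7.410


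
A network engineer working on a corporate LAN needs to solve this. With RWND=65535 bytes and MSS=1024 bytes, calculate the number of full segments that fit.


Given: RWND = 65535 bytes, MSS = 1024 bytes
Full segments = floor(RWND / MSS)
Full segments = floor(65535 / 1024)
Full segments = floor(63.999) = 63

63


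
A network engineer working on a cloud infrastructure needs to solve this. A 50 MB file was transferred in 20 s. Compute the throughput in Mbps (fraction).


Given: file = 50 MB, time = 20 s
File in Mb = 50 * 8 = 400 Mb
Throughput = 400 / 20 Mbps
Throughput = 20 Mbps

20


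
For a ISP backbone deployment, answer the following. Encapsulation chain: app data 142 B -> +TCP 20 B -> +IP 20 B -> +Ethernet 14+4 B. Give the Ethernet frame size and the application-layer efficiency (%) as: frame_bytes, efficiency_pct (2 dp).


TCP segment = 142 + 20 = 162 B
IP packet = 162 + 20 = 182 B
Ethernet frame = 182 + 14 + 4 = 200 B
Efficiency = app / frame = 142 / 200 = 0.710000 = 71.0000% -> 71.00% (2 dp)

200, 71.00


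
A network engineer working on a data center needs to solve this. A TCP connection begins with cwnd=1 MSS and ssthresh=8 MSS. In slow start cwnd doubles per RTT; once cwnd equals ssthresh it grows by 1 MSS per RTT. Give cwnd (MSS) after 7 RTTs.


RTT 0: cwnd = 1 MSS (initial)
RTT 1: cwnd = 2 MSS (slow start, doubled)
RTT 2: cwnd = 4 MSS (slow start, doubled)
RTT 3: cwnd = 8 MSS (slow start, doubled)
RTT 4: cwnd = 9 MSS (congestion avoidance, +1)
RTT 5: cwnd = 10 MSS (congestion avoidance, +1)
RTT 6: cwnd = 11 MSS (congestion avoidance, +1)
RTT 7: cwnd = 12 MSS (congestion avoidance, +1)

12


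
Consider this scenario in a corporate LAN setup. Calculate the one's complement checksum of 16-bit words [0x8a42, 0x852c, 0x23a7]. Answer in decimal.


Given words: [0x8a42, 0x852c, 0x23a7]
Step 1: Sum all words
Raw sum = 35394 + 34092 + 9127 = 78613
Step 2: Fold carry: (13077 + 1) = 13078
One's complement = ~13078 & 0xFFFF = 52457

52457


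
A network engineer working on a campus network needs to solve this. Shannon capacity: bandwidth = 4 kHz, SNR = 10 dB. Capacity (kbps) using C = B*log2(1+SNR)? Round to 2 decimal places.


Given: B = 4 kHz, SNR = 10 dB
SNR linear = 10^(10/10) = 10
1 + SNR = 11
log2(11) = 3.4594316186
C = 4 * 1000 * 3.4594316186 = 13837.7265 bps
C = 13.837726 kbps -> 13.84 kbps (2 dp)

13.84


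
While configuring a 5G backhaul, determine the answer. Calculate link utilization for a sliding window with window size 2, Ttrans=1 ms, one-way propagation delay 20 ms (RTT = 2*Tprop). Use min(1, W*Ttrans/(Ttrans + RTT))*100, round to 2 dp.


Given: W = 2, Ttrans = 1 ms, RTT = 40 ms (= 2 * Tprop, Tprop = 20 ms)
Cycle time = Ttrans + RTT = 1 + 40 = 41 ms (first packet sent until its ACK returns)
W * Ttrans = 2 * 1 = 2 ms of sending per cycle
W * Ttrans / (Ttrans + RTT) = 2 / 41 = 0.048780
U = min(1, 0.048780) = 0.048780
U% = 4.88%

4.88


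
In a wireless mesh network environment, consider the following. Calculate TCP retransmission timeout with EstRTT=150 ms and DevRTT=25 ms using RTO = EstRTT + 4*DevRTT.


Given: EstRTT = 150 ms, DevRTT = 25 ms
Timeout = EstRTT + 4 * DevRTT
4 * DevRTT = 4 * 25 = 100
Timeout = 150 + 100 = 250 ms

250


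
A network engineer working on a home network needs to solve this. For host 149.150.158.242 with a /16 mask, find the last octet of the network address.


Given: IP = 149.150.158.242, prefix = /16
Subnet mask = 255.255.0.0
Last octet of IP: 242
Last octet of mask: 0
Network last octet = 242 AND 0 = 0

0


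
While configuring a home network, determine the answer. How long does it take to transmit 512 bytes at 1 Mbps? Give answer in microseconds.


Given: packet = 512 bytes, bandwidth = 1 Mbps
Packet in bits = 512 * 8 = 4096 bits
Bandwidth = 1 * 10^6 = 1000000 bps
Time = 4096 / 1000000 seconds
Time in us = 4096 * 10^6 / 1000000 = 4096

4096


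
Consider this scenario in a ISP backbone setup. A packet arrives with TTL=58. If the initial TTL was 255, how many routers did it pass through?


Given: initial TTL = 255, received TTL = 58
Hops = initial TTL - received TTL
Hops = 255 - 58 = 197

197


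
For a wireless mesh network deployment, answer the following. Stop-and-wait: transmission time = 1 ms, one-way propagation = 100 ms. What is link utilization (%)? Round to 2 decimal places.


Given: Ttrans = 1 ms, Tprop = 100 ms
RTT = 2 * Tprop = 2 * 100 = 200 ms
U = Ttrans / (Ttrans + RTT)
U = 1 / (1 + 200)
U = 1 / 201 = 0.004975
U% = 0.50%

0.50


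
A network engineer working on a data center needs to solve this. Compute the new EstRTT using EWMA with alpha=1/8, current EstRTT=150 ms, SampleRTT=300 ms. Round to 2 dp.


Given: EstRTT = 150 ms, SampleRTT = 300 ms, alpha = 1/8
New EstRTT = (1 - alpha) * EstRTT + alpha * SampleRTT
(7/8) * 150 = 131.25
(1/8) * 300 = 37.5
New EstRTT = 131.25 + 37.5 = 168.75 ms -> 168.75 ms (2 dp)

168.75


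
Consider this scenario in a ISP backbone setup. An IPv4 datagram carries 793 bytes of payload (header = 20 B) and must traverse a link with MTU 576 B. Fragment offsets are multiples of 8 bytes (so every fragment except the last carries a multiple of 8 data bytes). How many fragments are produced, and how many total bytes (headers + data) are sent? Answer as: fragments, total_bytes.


Max data per non-final fragment = floor((MTU - header)/8)*8 = floor((576 - 20)/8)*8 = floor(556/8)*8 = 552 B
Final fragment needs no 8-byte alignment: it can carry up to MTU - header = 556 B
Non-final fragments needed = ceil((payload - 556) / 552) = ceil(237/552) = ceil(0.4293) = 1
Number of fragments = 1 + 1 = 2
Fragment sizes (data): 1 * 552 B + 241 B (last, 241 <= 556 OK)
Total bytes sent = payload + n_frags * header = 793 + 2*20 = 793 + 40 = 833 B

2, 833


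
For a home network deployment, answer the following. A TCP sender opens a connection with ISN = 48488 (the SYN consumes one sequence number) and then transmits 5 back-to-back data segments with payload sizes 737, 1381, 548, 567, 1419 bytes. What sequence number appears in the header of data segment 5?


The SYN occupies sequence number ISN = 48488, so the first data byte is ISN + 1 = 48489.
SEQ of data segment i = (ISN + 1) + sum of payload sizes of segments 1..i-1.
Segment 1: SEQ = 48489, payload = 737 bytes
Segment 2: SEQ = 49226, payload = 1381 bytes
Segment 3: SEQ = 50607, payload = 548 bytes
Segment 4: SEQ = 51155, payload = 567 bytes
Segment 5: SEQ = 51722, payload = 1419 bytes
SEQ of segment 5 = 48489 + 737 + 1381 + 548 + 567 = 51722

51722


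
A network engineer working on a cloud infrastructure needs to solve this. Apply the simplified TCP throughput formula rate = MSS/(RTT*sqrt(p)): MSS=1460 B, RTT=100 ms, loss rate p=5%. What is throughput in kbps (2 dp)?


Given: MSS = 1460 bytes, RTT = 100 ms, loss = 5%
RTT in seconds = 100 / 1000 = 0.1
Loss rate = 5% = 0.05
sqrt(loss) = sqrt(0.05) = 0.223606797750
Throughput (bytes/s) = 1460 / (0.1 * 0.223606797750) = 65293.1849
Throughput (kbps) = 65293.1849 * 8 / 1000 = 522.345480 -> 522.35 kbps (2 dp)

522.35


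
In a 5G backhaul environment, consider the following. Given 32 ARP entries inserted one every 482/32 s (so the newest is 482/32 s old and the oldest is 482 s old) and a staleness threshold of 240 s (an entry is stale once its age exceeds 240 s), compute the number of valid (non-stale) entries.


Ages are k * 482/32 s for k = 1..32 (spacing = 15.0625 s).
Entry k is valid iff k * 482/32 <= 240 iff k <= 32 * 240 / 482 = 15.9336
n_valid = floor(15.9336) = 15
(n_stale = 32 - 15 = 17)

15


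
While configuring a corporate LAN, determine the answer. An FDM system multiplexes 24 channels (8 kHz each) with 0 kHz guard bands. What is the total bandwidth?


Given: 24 channels, 8 kHz each, guard = 0 kHz
Channel bandwidth = 24 * 8 = 192 kHz
Guard bands = 23 gaps * 0 kHz = 0 kHz
Total = 192 + 0 = 192 kHz

192


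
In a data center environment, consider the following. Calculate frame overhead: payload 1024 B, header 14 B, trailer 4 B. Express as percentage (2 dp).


Given: payload = 1024 B, header = 14 B, trailer = 4 B
Overhead bytes = header + trailer = 14 + 4 = 18
Total frame = payload + overhead = 1024 + 18 = 1042
Overhead % = 18 / 1042 * 100 = 1.7274% -> 1.73% (2 dp)

1.73


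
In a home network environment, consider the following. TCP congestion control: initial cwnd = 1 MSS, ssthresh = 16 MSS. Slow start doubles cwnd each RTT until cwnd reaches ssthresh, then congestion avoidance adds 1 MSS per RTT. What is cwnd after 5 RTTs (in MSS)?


RTT 0: cwnd = 1 MSS (initial)
RTT 1: cwnd = 2 MSS (slow start, doubled)
RTT 2: cwnd = 4 MSS (slow start, doubled)
RTT 3: cwnd = 8 MSS (slow start, doubled)
RTT 4: cwnd = 16 MSS (slow start, doubled)
RTT 5: cwnd = 17 MSS (congestion avoidance, +1)

17


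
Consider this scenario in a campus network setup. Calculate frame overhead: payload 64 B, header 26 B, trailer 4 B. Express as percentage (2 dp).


Given: payload = 64 B, header = 26 B, trailer = 4 B
Overhead bytes = header + trailer = 26 + 4 = 30
Total frame = payload + overhead = 64 + 30 = 94
Overhead % = 30 / 94 * 100 = 31.9149% -> 31.91% (2 dp)

31.91


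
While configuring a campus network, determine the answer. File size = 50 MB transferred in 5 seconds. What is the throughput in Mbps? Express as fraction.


Given: file = 50 MB, time = 5 s
File in Mb = 50 * 8 = 400 Mb
Throughput = 400 / 5 Mbps
Throughput = 80 Mbps

80


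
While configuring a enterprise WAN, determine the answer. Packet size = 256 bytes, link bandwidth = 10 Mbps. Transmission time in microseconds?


Given: packet = 256 bytes, bandwidth = 10 Mbps
Packet in bits = 256 * 8 = 2048 bits
Bandwidth = 10 * 10^6 = 10000000 bps
Time = 2048 / 10000000 seconds
Time in us = 2048 * 10^6 / 10000000 = 204.8

204.8


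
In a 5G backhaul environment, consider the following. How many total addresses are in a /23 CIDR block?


Given: CIDR prefix /23
Host bits = 32 - 23 = 9
Total addresses = 2^9 = 512

512


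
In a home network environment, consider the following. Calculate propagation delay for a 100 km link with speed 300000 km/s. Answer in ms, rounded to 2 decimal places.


Given: distance = 100 km, speed = 300000 km/s
Delay = distance / speed = 100 / 300000 seconds
Delay in ms = 100 * 1000 / 300000
Delay = 0.3333 ms
Rounded to 2 dp = 0.33 ms

0.33


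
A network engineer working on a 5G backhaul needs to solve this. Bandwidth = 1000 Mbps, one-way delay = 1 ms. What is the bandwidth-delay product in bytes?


Given: bandwidth = 1000 Mbps, delay = 1 ms
BDP in bits = 1000 * 10^6 * 1 / 1000
BDP in bits = 1000000
BDP in bytes = 1000000 / 8 = 125000

125000


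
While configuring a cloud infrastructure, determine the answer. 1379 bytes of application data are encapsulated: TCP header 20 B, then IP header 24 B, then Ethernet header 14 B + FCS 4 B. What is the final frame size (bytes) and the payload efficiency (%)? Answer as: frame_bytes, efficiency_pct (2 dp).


TCP segment = 1379 + 20 = 1399 B
IP packet = 1399 + 24 = 1423 B
Ethernet frame = 1423 + 14 + 4 = 1441 B
Efficiency = app / frame = 1379 / 1441 = 0.956974 = 95.6974% -> 95.70% (2 dp)

1441, 95.70


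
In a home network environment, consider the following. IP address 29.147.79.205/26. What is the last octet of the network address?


Given: IP = 29.147.79.205, prefix = /26
Subnet mask = 255.255.255.192
Last octet of IP: 205
Last octet of mask: 192
Network last octet = 205 AND 192 = 192

192


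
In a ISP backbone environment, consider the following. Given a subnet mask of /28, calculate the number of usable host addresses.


Given: subnet mask /28
Host bits = 32 - 28 = 4
Total addresses = 2^4 = 16
Usable hosts = 16 - 2 (network + broadcast) = 14

14


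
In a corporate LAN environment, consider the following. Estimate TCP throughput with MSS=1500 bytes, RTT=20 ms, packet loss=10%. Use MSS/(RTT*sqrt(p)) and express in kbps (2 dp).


Given: MSS = 1500 bytes, RTT = 20 ms, loss = 10%
RTT in seconds = 20 / 1000 = 0.02
Loss rate = 10% = 0.1
sqrt(loss) = sqrt(0.1) = 0.316227766017
Throughput (bytes/s) = 1500 / (0.02 * 0.316227766017) = 237170.8245
Throughput (kbps) = 237170.8245 * 8 / 1000 = 1897.366596 -> 1897.37 kbps (2 dp)

1897.37


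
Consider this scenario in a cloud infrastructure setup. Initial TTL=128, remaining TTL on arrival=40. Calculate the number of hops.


Given: initial TTL = 128, received TTL = 40
Hops = initial TTL - received TTL
Hops = 128 - 40 = 88

88


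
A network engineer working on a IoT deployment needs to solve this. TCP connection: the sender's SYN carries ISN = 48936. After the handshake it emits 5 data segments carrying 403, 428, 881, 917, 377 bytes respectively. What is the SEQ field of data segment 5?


The SYN occupies sequence number ISN = 48936, so the first data byte is ISN + 1 = 48937.
SEQ of data segment i = (ISN + 1) + sum of payload sizes of segments 1..i-1.
Segment 1: SEQ = 48937, payload = 403 bytes
Segment 2: SEQ = 49340, payload = 428 bytes
Segment 3: SEQ = 49768, payload = 881 bytes
Segment 4: SEQ = 50649, payload = 917 bytes
Segment 5: SEQ = 51566, payload = 377 bytes
SEQ of segment 5 = 48937 + 403 + 428 + 881 + 917 = 51566

51566


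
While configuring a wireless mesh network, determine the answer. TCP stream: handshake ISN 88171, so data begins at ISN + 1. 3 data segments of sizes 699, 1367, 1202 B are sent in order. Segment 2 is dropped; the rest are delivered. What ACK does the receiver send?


SYN uses sequence number 88171; first data byte = ISN + 1 = 88172.
Segment 1: SEQ = 88172, len = 699 B, covers [88172, 88870]
Segment 2: SEQ = 88871, len = 1367 B, covers [88871, 90237] [LOST]
Segment 3: SEQ = 90238, len = 1202 B, covers [90238, 91439]
In-order data received: bytes [88172, 88870] (segments 1..1).
Segment 2 missing -> gap begins at byte 88871; later segments buffered out of order.
Cumulative ACK = next expected in-order byte = 88172 + 699 = 88871

88871


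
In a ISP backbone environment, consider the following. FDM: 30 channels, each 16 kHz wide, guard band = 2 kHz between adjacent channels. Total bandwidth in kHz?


Given: 30 channels, 16 kHz each, guard = 2 kHz
Channel bandwidth = 30 * 16 = 480 kHz
Guard bands = 29 gaps * 2 kHz = 58 kHz
Total = 480 + 58 = 538 kHz

538


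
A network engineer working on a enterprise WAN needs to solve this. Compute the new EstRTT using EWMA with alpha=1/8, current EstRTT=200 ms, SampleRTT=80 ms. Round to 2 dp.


Given: EstRTT = 200 ms, SampleRTT = 80 ms, alpha = 1/8
New EstRTT = (1 - alpha) * EstRTT + alpha * SampleRTT
(7/8) * 200 = 175
(1/8) * 80 = 10
New EstRTT = 175 + 10 = 185 ms -> 185.00 ms (2 dp)

185.00


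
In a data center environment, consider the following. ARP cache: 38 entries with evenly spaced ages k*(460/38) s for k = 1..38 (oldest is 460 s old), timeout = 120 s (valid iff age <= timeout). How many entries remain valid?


Ages are k * 460/38 s for k = 1..38 (spacing = 12.1053 s).
Entry k is valid iff k * 460/38 <= 120 iff k <= 38 * 120 / 460 = 9.9130
n_valid = floor(9.9130) = 9
(n_stale = 38 - 9 = 29)

9


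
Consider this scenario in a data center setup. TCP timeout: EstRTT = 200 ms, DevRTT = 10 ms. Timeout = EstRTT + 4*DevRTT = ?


Given: EstRTT = 200 ms, DevRTT = 10 ms
Timeout = EstRTT + 4 * DevRTT
4 * DevRTT = 4 * 10 = 40
Timeout = 200 + 40 = 240 ms

240


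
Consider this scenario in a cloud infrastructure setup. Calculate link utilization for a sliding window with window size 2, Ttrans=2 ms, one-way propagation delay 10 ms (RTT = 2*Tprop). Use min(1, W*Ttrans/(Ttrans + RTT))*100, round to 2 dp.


Given: W = 2, Ttrans = 2 ms, RTT = 20 ms (= 2 * Tprop, Tprop = 10 ms)
Cycle time = Ttrans + RTT = 2 + 20 = 22 ms (first packet sent until its ACK returns)
W * Ttrans = 2 * 2 = 4 ms of sending per cycle
W * Ttrans / (Ttrans + RTT) = 4 / 22 = 0.181818
U = min(1, 0.181818) = 0.181818
U% = 18.18%

18.18


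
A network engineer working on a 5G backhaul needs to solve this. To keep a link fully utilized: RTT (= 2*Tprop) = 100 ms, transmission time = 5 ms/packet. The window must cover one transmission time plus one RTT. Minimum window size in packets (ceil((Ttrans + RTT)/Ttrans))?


Given: Ttrans = 5 ms, RTT = 100 ms (= 2 * Tprop, Tprop = 50 ms)
Time until first ACK returns = Ttrans + RTT = 5 + 100 = 105 ms
Need W * Ttrans >= Ttrans + RTT  ->  W >= (Ttrans + RTT) / Ttrans
(Ttrans + RTT) / Ttrans = 105 / 5 = 21
W_min = ceil(21) = 21

21


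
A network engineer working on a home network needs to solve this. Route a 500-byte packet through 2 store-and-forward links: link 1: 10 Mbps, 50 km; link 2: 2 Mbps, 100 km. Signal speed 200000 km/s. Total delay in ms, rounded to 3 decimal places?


Packet = 500 bytes = 4000 bits. Store-and-forward: sum (t_trans + t_prop) per link.
Link 1: t_trans = 4000/(10*10^6) s = 0.4000 ms; t_prop = 50/200000 s = 0.2500 ms; subtotal = 0.6500 ms
Link 2: t_trans = 4000/(2*10^6) s = 2.0000 ms; t_prop = 100/200000 s = 0.5000 ms; subtotal = 2.5000 ms
End-to-end = 0.6500 + 2.5000 = 3.1500 ms -> 3.150 ms (3 dp)

3.150


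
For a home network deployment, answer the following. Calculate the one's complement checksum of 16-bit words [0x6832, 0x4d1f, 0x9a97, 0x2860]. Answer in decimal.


Given words: [0x6832, 0x4d1f, 0x9a97, 0x2860]
Step 1: Sum all words
Raw sum = 26674 + 19743 + 39575 + 10336 = 96328
Step 2: Fold carry: (30792 + 1) = 30793
One's complement = ~30793 & 0xFFFF = 34742

34742


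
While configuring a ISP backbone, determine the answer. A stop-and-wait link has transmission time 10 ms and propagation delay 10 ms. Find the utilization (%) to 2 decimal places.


Given: Ttrans = 10 ms, Tprop = 10 ms
RTT = 2 * Tprop = 2 * 10 = 20 ms
U = Ttrans / (Ttrans + RTT)
U = 10 / (10 + 20)
U = 10 / 30 = 0.333333
U% = 33.33%

33.33


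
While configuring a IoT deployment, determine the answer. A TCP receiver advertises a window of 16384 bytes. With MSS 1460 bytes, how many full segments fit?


Given: RWND = 16384 bytes, MSS = 1460 bytes
Full segments = floor(RWND / MSS)
Full segments = floor(16384 / 1460)
Full segments = floor(11.2219) = 11

11


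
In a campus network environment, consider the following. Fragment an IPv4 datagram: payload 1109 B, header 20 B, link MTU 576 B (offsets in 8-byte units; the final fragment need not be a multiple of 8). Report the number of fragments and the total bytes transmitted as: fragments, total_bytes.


Max data per non-final fragment = floor((MTU - header)/8)*8 = floor((576 - 20)/8)*8 = floor(556/8)*8 = 552 B
Final fragment needs no 8-byte alignment: it can carry up to MTU - header = 556 B
Non-final fragments needed = ceil((payload - 556) / 552) = ceil(553/552) = ceil(1.0018) = 2
Number of fragments = 2 + 1 = 3
Fragment sizes (data): 2 * 552 B + 5 B (last, 5 <= 556 OK)
Total bytes sent = payload + n_frags * header = 1109 + 3*20 = 1109 + 60 = 1169 B

3, 1169


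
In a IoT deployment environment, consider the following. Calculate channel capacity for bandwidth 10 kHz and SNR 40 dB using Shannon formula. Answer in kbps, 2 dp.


Given: B = 10 kHz, SNR = 40 dB
SNR linear = 10^(40/10) = 10000
1 + SNR = 10001
log2(10001) = 13.2878566418
C = 10 * 1000 * 13.2878566418 = 132878.5664 bps
C = 132.878566 kbps -> 132.88 kbps (2 dp)

132.88


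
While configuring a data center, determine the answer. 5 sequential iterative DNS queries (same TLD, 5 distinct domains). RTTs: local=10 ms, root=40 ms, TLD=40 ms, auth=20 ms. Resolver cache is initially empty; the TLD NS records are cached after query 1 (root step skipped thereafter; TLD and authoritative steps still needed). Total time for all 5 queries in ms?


Lookup 1 (cold cache): local + root + TLD + auth = 10 + 40 + 40 + 20 = 110 ms
Lookups 2..5 (TLD NS cached -> skip root; new domain -> still ask TLD and auth): local + TLD + auth = 10 + 40 + 20 = 70 ms each
Remaining 4 lookups: 4 * 70 = 280 ms
Total = 110 + 280 = 390 ms

390


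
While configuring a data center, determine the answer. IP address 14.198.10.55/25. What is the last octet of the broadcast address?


Given: IP = 14.198.10.55, prefix = /25
Host bits = 32 - 25 = 7
Network last octet = 55 AND mask = 0
Host part size = 2^7 - 1 = 127
Broadcast last octet = 0 OR 127 = 127

127


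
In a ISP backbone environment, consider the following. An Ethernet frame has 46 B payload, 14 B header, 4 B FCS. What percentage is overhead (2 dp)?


Given: payload = 46 B, header = 14 B, trailer = 4 B
Overhead bytes = header + trailer = 14 + 4 = 18
Total frame = payload + overhead = 46 + 18 = 64
Overhead % = 18 / 64 * 100 = 28.1250% -> 28.13% (2 dp)

28.13


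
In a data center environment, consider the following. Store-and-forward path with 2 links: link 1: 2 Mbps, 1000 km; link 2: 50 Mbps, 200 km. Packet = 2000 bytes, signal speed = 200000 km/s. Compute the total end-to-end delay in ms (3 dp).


Packet = 2000 bytes = 16000 bits. Store-and-forward: sum (t_trans + t_prop) per link.
Link 1: t_trans = 16000/(2*10^6) s = 8.0000 ms; t_prop = 1000/200000 s = 5.0000 ms; subtotal = 13.0000 ms
Link 2: t_trans = 16000/(50*10^6) s = 0.3200 ms; t_prop = 200/200000 s = 1.0000 ms; subtotal = 1.3200 ms
End-to-end = 13.0000 + 1.3200 = 14.3200 ms -> 14.320 ms (3 dp)

14.320


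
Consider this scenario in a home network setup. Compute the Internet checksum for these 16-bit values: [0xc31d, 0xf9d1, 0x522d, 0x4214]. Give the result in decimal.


Given words: [0xc31d, 0xf9d1, 0x522d, 0x4214]
Step 1: Sum all words
Raw sum = 49949 + 63953 + 21037 + 16916 = 151855
Step 2: Fold carry: (20783 + 2) = 20785
One's complement = ~20785 & 0xFFFF = 44750

44750


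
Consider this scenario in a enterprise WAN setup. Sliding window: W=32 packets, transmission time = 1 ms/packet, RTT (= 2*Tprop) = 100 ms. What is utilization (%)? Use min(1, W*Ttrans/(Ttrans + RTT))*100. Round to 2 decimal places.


Given: W = 32, Ttrans = 1 ms, RTT = 100 ms (= 2 * Tprop, Tprop = 50 ms)
Cycle time = Ttrans + RTT = 1 + 100 = 101 ms (first packet sent until its ACK returns)
W * Ttrans = 32 * 1 = 32 ms of sending per cycle
W * Ttrans / (Ttrans + RTT) = 32 / 101 = 0.316832
U = min(1, 0.316832) = 0.316832
U% = 31.68%

31.68


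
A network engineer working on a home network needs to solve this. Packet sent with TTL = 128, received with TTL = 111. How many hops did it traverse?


Given: initial TTL = 128, received TTL = 111
Hops = initial TTL - received TTL
Hops = 128 - 111 = 17

17


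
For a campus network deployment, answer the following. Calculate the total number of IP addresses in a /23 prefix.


Given: CIDR prefix /23
Host bits = 32 - 23 = 9
Total addresses = 2^9 = 512

512


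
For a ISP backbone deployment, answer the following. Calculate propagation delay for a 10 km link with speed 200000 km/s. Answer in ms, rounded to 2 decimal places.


Given: distance = 10 km, speed = 200000 km/s
Delay = distance / speed = 10 / 200000 seconds
Delay in ms = 10 * 1000 / 200000
Delay = 0.0500 ms
Rounded to 2 dp = 0.05 ms

0.05


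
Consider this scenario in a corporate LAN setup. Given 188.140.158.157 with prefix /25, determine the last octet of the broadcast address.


Given: IP = 188.140.158.157, prefix = /25
Host bits = 32 - 25 = 7
Network last octet = 157 AND mask = 128
Host part size = 2^7 - 1 = 127
Broadcast last octet = 128 OR 127 = 255

255


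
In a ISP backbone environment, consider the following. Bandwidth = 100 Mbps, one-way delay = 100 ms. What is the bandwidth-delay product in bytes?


Given: bandwidth = 100 Mbps, delay = 100 ms
BDP in bits = 100 * 10^6 * 100 / 1000
BDP in bits = 10000000
BDP in bytes = 10000000 / 8 = 1250000

1250000


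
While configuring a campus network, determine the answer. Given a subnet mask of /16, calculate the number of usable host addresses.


Given: subnet mask /16
Host bits = 32 - 16 = 16
Total addresses = 2^16 = 65536
Usable hosts = 65536 - 2 (network + broadcast) = 65534

65534


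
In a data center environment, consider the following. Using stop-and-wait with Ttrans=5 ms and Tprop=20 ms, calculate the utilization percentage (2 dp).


Given: Ttrans = 5 ms, Tprop = 20 ms
RTT = 2 * Tprop = 2 * 20 = 40 ms
U = Ttrans / (Ttrans + RTT)
U = 5 / (5 + 40)
U = 5 / 45 = 0.111111
U% = 11.11%

11.11


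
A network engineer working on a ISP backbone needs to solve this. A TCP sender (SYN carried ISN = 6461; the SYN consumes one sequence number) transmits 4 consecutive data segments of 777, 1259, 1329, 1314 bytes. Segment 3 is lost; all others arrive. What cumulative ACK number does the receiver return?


SYN uses sequence number 6461; first data byte = ISN + 1 = 6462.
Segment 1: SEQ = 6462, len = 777 B, covers [6462, 7238]
Segment 2: SEQ = 7239, len = 1259 B, covers [7239, 8497]
Segment 3: SEQ = 8498, len = 1329 B, covers [8498, 9826] [LOST]
Segment 4: SEQ = 9827, len = 1314 B, covers [9827, 11140]
In-order data received: bytes [6462, 8497] (segments 1..2).
Segment 3 missing -> gap begins at byte 8498; later segments buffered out of order.
Cumulative ACK = next expected in-order byte = 6462 + 777 + 1259 = 8498

8498


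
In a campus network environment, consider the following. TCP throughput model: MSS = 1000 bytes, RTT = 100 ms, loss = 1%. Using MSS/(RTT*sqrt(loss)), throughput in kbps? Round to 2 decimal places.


Given: MSS = 1000 bytes, RTT = 100 ms, loss = 1%
RTT in seconds = 100 / 1000 = 0.1
Loss rate = 1% = 0.01
sqrt(loss) = sqrt(0.01) = 0.1
Throughput (bytes/s) = 1000 / (0.1 * 0.1) = 100000.0000
Throughput (kbps) = 100000.0000 * 8 / 1000 = 800.000000 -> 800.00 kbps (2 dp)

800.00


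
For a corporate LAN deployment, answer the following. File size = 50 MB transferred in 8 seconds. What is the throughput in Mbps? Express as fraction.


Given: file = 50 MB, time = 8 s
File in Mb = 50 * 8 = 400 Mb
Throughput = 400 / 8 Mbps
Throughput = 50 Mbps

50


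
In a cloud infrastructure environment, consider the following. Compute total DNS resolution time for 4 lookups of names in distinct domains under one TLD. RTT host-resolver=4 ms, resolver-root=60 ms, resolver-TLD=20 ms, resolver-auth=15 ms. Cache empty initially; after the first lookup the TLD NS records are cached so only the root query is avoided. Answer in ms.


Lookup 1 (cold cache): local + root + TLD + auth = 4 + 60 + 20 + 15 = 99 ms
Lookups 2..4 (TLD NS cached -> skip root; new domain -> still ask TLD and auth): local + TLD + auth = 4 + 20 + 15 = 39 ms each
Remaining 3 lookups: 3 * 39 = 117 ms
Total = 99 + 117 = 216 ms

216


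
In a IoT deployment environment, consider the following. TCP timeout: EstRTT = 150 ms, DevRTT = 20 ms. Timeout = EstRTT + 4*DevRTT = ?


Given: EstRTT = 150 ms, DevRTT = 20 ms
Timeout = EstRTT + 4 * DevRTT
4 * DevRTT = 4 * 20 = 80
Timeout = 150 + 80 = 230 ms

230


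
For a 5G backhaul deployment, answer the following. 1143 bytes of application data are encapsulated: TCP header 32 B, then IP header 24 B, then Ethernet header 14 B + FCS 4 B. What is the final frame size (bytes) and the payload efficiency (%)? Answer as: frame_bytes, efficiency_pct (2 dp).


TCP segment = 1143 + 32 = 1175 B
IP packet = 1175 + 24 = 1199 B
Ethernet frame = 1199 + 14 + 4 = 1217 B
Efficiency = app / frame = 1143 / 1217 = 0.939195 = 93.9195% -> 93.92% (2 dp)

1217, 93.92


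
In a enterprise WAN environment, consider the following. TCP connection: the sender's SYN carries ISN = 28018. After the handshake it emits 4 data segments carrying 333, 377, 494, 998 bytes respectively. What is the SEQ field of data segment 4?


The SYN occupies sequence number ISN = 28018, so the first data byte is ISN + 1 = 28019.
SEQ of data segment i = (ISN + 1) + sum of payload sizes of segments 1..i-1.
Segment 1: SEQ = 28019, payload = 333 bytes
Segment 2: SEQ = 28352, payload = 377 bytes
Segment 3: SEQ = 28729, payload = 494 bytes
Segment 4: SEQ = 29223, payload = 998 bytes
SEQ of segment 4 = 28019 + 333 + 377 + 494 = 29223

29223


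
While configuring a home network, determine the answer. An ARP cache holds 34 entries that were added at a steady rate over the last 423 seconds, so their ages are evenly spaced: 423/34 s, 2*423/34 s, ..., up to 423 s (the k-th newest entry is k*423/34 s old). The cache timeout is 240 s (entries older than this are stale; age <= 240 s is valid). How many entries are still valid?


Ages are k * 423/34 s for k = 1..34 (spacing = 12.4412 s).
Entry k is valid iff k * 423/34 <= 240 iff k <= 34 * 240 / 423 = 19.2908
n_valid = floor(19.2908) = 19
(n_stale = 34 - 19 = 15)

19


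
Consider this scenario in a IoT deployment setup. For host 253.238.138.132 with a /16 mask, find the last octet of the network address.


Given: IP = 253.238.138.132, prefix = /16
Subnet mask = 255.255.0.0
Last octet of IP: 132
Last octet of mask: 0
Network last octet = 132 AND 0 = 0

0


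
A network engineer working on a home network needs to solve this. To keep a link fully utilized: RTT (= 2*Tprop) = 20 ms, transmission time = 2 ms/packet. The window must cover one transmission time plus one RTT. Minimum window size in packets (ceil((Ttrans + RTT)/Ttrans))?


Given: Ttrans = 2 ms, RTT = 20 ms (= 2 * Tprop, Tprop = 10 ms)
Time until first ACK returns = Ttrans + RTT = 2 + 20 = 22 ms
Need W * Ttrans >= Ttrans + RTT  ->  W >= (Ttrans + RTT) / Ttrans
(Ttrans + RTT) / Ttrans = 22 / 2 = 11
W_min = ceil(11) = 11

11
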